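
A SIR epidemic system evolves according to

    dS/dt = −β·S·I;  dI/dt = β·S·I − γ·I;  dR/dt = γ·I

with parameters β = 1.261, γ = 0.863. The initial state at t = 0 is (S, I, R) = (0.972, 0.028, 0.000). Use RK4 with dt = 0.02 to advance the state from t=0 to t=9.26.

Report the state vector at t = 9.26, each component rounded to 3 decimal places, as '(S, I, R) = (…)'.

t=0.000: state=(0.972, 0.028, 0.000)
step 1 (dt=0.02): k1=(-0.034, 0.010, 0.024), k2=(-0.034, 0.010, 0.024), k3=(-0.034, 0.010, 0.024), k4=(-0.035, 0.010, 0.024); state += dt/6·(k1+2k2+2k3+k4)
t=0.020: state=(0.971, 0.028, 0.000)
t=0.040: state=(0.971, 0.028, 0.001)
t=0.060: state=(0.970, 0.029, 0.001)
continuing one RK4 step at a time; state shown every 25 steps (Δt=0.5):
t=0.500: state=(0.953, 0.033, 0.013)
t=1.000: state=(0.932, 0.039, 0.029)
t=1.500: state=(0.907, 0.046, 0.047)
t=2.000: state=(0.880, 0.052, 0.068)
t=2.500: state=(0.850, 0.058, 0.092)
t=3.000: state=(0.818, 0.064, 0.118)
t=3.500: state=(0.784, 0.069, 0.147)
t=4.000: state=(0.750, 0.073, 0.178)
t=4.500: state=(0.716, 0.075, 0.210)
t=5.000: state=(0.682, 0.076, 0.242)
t=5.500: state=(0.651, 0.075, 0.275)
t=6.000: state=(0.621, 0.072, 0.306)
t=6.500: state=(0.594, 0.069, 0.337)
t=7.000: state=(0.570, 0.065, 0.366)
t=7.500: state=(0.548, 0.060, 0.393)
t=8.000: state=(0.528, 0.054, 0.417)
t=8.500: state=(0.511, 0.049, 0.440)
t=9.000: state=(0.497, 0.044, 0.460)
t=9.260: state=(0.490, 0.041, 0.469)

(S, I, R) = (0.490, 0.041, 0.469)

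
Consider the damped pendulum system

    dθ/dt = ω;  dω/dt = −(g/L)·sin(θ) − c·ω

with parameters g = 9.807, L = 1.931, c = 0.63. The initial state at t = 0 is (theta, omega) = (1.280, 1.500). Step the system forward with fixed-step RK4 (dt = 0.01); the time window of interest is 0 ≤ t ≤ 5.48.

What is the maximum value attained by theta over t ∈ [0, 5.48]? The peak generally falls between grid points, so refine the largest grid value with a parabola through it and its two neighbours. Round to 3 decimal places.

t=0.000: state=(1.280, 1.500)
step 1 (dt=0.01): k1=(1.500, -5.810), k2=(1.471, -5.803), k3=(1.471, -5.803), k4=(1.442, -5.795); state += dt/6·(k1+2k2+2k3+k4)
t=0.010: state=(1.295, 1.442)
t=0.020: state=(1.309, 1.384)
t=0.030: state=(1.322, 1.326)
continuing one RK4 step at a time; state shown every 20 steps (Δt=0.2):
t=0.200: state=(1.467, 0.384)
t=0.400: state=(1.442, -0.611)
t=0.600: state=(1.231, -1.468)
t=0.800: state=(0.868, -2.120)
t=1.000: state=(0.406, -2.432)
t=1.200: state=(-0.074, -2.294)
t=1.400: state=(-0.484, -1.749)
t=1.600: state=(-0.759, -0.976)
t=1.800: state=(-0.871, -0.157)
t=2.000: state=(-0.826, 0.586)
t=2.200: state=(-0.648, 1.162)
t=2.400: state=(-0.378, 1.494)
t=2.600: state=(-0.071, 1.526)
t=2.800: state=(0.213, 1.271)
t=3.000: state=(0.424, 0.813)
t=3.200: state=(0.533, 0.269)
t=3.400: state=(0.533, -0.255)
t=3.600: state=(0.438, -0.675)
t=3.800: state=(0.274, -0.929)
t=4.000: state=(0.079, -0.986)
t=4.200: state=(-0.107, -0.852)
t=4.400: state=(-0.252, -0.575)
t=4.600: state=(-0.332, -0.226)
t=4.800: state=(-0.342, 0.122)
t=5.000: state=(-0.288, 0.407)
t=5.200: state=(-0.187, 0.585)
t=5.400: state=(-0.063, 0.634)
t=5.480: state=(-0.012, 0.617)
largest grid value and its neighbours: theta(0.260)=1.48032, theta(0.270)=1.48079, theta(0.280)=1.48075
parabola through these three points peaks at t≈0.274 with theta≈1.48083

max theta = 1.481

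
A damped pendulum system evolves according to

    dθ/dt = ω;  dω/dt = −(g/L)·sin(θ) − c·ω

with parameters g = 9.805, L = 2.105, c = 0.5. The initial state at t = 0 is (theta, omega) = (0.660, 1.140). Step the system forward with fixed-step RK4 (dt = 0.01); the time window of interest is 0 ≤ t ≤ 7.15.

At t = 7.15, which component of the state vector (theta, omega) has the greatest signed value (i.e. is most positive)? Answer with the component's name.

largest component: theta

t=0.000: state=(0.660, 1.140)
step 1 (dt=0.01): k1=(1.140, -3.426), k2=(1.123, -3.438), k3=(1.123, -3.438), k4=(1.106, -3.450); state += dt/6·(k1+2k2+2k3+k4)
t=0.010: state=(0.671, 1.106)
t=0.020: state=(0.682, 1.071)
t=0.030: state=(0.693, 1.036)
continuing one RK4 step at a time; state shown every 25 steps (Δt=0.25):
t=0.250: state=(0.834, 0.247)
t=0.500: state=(0.788, -0.588)
t=0.750: state=(0.558, -1.209)
t=1.000: state=(0.213, -1.479)
t=1.250: state=(-0.147, -1.334)
t=1.500: state=(-0.426, -0.856)
t=1.750: state=(-0.562, -0.223)
t=2.000: state=(-0.539, 0.387)
t=2.250: state=(-0.382, 0.835)
t=2.500: state=(-0.143, 1.022)
t=2.750: state=(0.105, 0.918)
t=3.000: state=(0.296, 0.582)
t=3.250: state=(0.387, 0.137)
t=3.500: state=(0.366, -0.290)
t=3.750: state=(0.252, -0.594)
t=4.000: state=(0.085, -0.709)
t=4.250: state=(-0.085, -0.621)
t=4.500: state=(-0.213, -0.379)
t=4.750: state=(-0.269, -0.066)
t=5.000: state=(-0.247, 0.227)
t=5.250: state=(-0.163, 0.427)
t=5.500: state=(-0.045, 0.491)
t=5.750: state=(0.071, 0.416)
t=6.000: state=(0.154, 0.239)
t=6.250: state=(0.187, 0.020)
t=6.500: state=(0.166, -0.179)
t=6.750: state=(0.103, -0.307)
t=7.000: state=(0.021, -0.339)
t=7.150: state=(-0.028, -0.311)
compare at T: theta=-0.028, omega=-0.311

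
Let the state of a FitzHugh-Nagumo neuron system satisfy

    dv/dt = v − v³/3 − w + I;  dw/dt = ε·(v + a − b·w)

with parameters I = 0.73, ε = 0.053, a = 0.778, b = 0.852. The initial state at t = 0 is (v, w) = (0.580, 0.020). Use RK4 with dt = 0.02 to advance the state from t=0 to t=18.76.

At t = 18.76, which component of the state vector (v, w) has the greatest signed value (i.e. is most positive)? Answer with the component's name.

largest component: w

t=0.000: state=(0.580, 0.020)
step 1 (dt=0.02): k1=(1.225, 0.071), k2=(1.232, 0.072), k3=(1.232, 0.072), k4=(1.240, 0.072); state += dt/6·(k1+2k2+2k3+k4)
t=0.020: state=(0.605, 0.021)
t=0.040: state=(0.630, 0.023)
t=0.060: state=(0.655, 0.024)
continuing one RK4 step at a time; state shown every 50 steps (Δt=1):
t=1.000: state=(1.723, 0.122)
t=2.000: state=(1.932, 0.254)
t=3.000: state=(1.902, 0.383)
t=4.000: state=(1.855, 0.504)
t=5.000: state=(1.808, 0.617)
t=6.000: state=(1.759, 0.722)
t=7.000: state=(1.711, 0.821)
t=8.000: state=(1.662, 0.912)
t=9.000: state=(1.612, 0.997)
t=10.000: state=(1.561, 1.075)
t=11.000: state=(1.508, 1.148)
t=12.000: state=(1.454, 1.214)
t=13.000: state=(1.398, 1.275)
t=14.000: state=(1.339, 1.330)
t=15.000: state=(1.276, 1.379)
t=16.000: state=(1.207, 1.423)
t=17.000: state=(1.131, 1.461)
t=18.000: state=(1.041, 1.493)
t=18.760: state=(0.960, 1.513)
compare at T: v=0.960, w=1.513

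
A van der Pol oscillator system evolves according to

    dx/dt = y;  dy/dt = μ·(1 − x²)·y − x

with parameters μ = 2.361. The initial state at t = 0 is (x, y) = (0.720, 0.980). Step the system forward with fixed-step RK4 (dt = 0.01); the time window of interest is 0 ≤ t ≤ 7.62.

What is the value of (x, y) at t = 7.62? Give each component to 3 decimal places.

t=0.000: state=(0.720, 0.980)
step 1 (dt=0.01): k1=(0.980, 0.394), k2=(0.982, 0.375), k3=(0.982, 0.375), k4=(0.984, 0.356); state += dt/6·(k1+2k2+2k3+k4)
t=0.010: state=(0.730, 0.984)
t=0.020: state=(0.740, 0.987)
t=0.030: state=(0.750, 0.990)
continuing one RK4 step at a time; state shown every 25 steps (Δt=0.25):
t=0.250: state=(0.966, 0.934)
t=0.500: state=(1.162, 0.604)
t=0.750: state=(1.261, 0.190)
t=1.000: state=(1.265, -0.134)
t=1.250: state=(1.202, -0.365)
t=1.500: state=(1.085, -0.567)
t=1.750: state=(0.914, -0.818)
t=2.000: state=(0.662, -1.239)
t=2.250: state=(0.259, -2.096)
t=2.500: state=(-0.452, -3.672)
t=2.750: state=(-1.441, -3.487)
t=3.000: state=(-1.950, -0.771)
t=3.250: state=(-2.004, 0.101)
t=3.500: state=(-1.955, 0.255)
t=3.750: state=(-1.885, 0.295)
t=4.000: state=(-1.808, 0.319)
t=4.250: state=(-1.725, 0.345)
t=4.500: state=(-1.635, 0.377)
t=4.750: state=(-1.536, 0.419)
t=5.000: state=(-1.425, 0.476)
t=5.250: state=(-1.296, 0.558)
t=5.500: state=(-1.142, 0.685)
t=5.750: state=(-0.946, 0.904)
t=6.000: state=(-0.674, 1.326)
t=6.250: state=(-0.243, 2.232)
t=6.500: state=(0.511, 3.873)
t=6.750: state=(1.518, 3.347)
t=7.000: state=(1.979, 0.634)
t=7.250: state=(2.016, -0.128)
t=7.500: state=(1.963, -0.259)
t=7.620: state=(1.931, -0.279)

(x, y) = (1.931, -0.279)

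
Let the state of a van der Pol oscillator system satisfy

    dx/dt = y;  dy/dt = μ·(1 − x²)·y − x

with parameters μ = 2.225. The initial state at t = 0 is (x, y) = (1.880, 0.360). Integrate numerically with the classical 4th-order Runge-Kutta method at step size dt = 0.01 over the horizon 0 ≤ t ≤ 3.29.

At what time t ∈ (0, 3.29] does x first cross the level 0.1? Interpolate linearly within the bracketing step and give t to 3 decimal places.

t = 2.813

t=0.000: state=(1.880, 0.360)
step 1 (dt=0.01): k1=(0.360, -3.910), k2=(0.340, -3.807), k3=(0.341, -3.809), k4=(0.322, -3.708); state += dt/6·(k1+2k2+2k3+k4)
t=0.010: state=(1.883, 0.322)
t=0.020: state=(1.886, 0.286)
t=0.030: state=(1.889, 0.252)
continuing one RK4 step at a time; state shown every 20 steps (Δt=0.2):
t=0.200: state=(1.896, -0.111)
t=0.400: state=(1.856, -0.262)
t=0.600: state=(1.797, -0.321)
t=0.800: state=(1.729, -0.355)
t=1.000: state=(1.655, -0.386)
t=1.200: state=(1.574, -0.421)
t=1.400: state=(1.486, -0.463)
t=1.600: state=(1.388, -0.519)
t=1.800: state=(1.277, -0.594)
t=2.000: state=(1.149, -0.701)
t=2.200: state=(0.993, -0.865)
t=2.400: state=(0.796, -1.131)
t=2.600: state=(0.528, -1.596)
t=2.800: state=(0.132, -2.438)
t=2.810: state=(0.108, -2.493)
next step: t=2.820: state=(0.083, -2.549) — x has crossed 0.1
linear interpolation between t=2.810 (0.10774) and t=2.820 (0.08253) → t≈2.813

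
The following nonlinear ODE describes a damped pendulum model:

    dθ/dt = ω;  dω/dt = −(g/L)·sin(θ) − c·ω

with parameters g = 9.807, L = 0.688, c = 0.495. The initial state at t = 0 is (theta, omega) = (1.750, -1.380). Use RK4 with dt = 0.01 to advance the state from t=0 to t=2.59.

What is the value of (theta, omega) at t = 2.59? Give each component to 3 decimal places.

(theta, omega) = (-0.775, -1.248)

t=0.000: state=(1.750, -1.380)
step 1 (dt=0.01): k1=(-1.380, -13.343), k2=(-1.447, -13.327), k3=(-1.447, -13.328), k4=(-1.513, -13.312); state += dt/6·(k1+2k2+2k3+k4)
t=0.010: state=(1.736, -1.513)
t=0.020: state=(1.720, -1.646)
t=0.030: state=(1.703, -1.779)
continuing one RK4 step at a time; state shown every 10 steps (Δt=0.1):
t=0.100: state=(1.546, -2.696)
t=0.200: state=(1.213, -3.928)
t=0.300: state=(0.769, -4.897)
t=0.400: state=(0.252, -5.334)
t=0.500: state=(-0.274, -5.055)
t=0.600: state=(-0.737, -4.132)
t=0.700: state=(-1.087, -2.828)
t=0.800: state=(-1.299, -1.394)
t=0.900: state=(-1.367, 0.028)
t=1.000: state=(-1.295, 1.381)
t=1.100: state=(-1.094, 2.611)
t=1.200: state=(-0.781, 3.607)
t=1.300: state=(-0.387, 4.198)
t=1.400: state=(0.040, 4.231)
t=1.500: state=(0.440, 3.690)
t=1.600: state=(0.763, 2.717)
t=1.700: state=(0.976, 1.516)
t=1.800: state=(1.064, 0.250)
t=1.900: state=(1.028, -0.973)
t=2.000: state=(0.874, -2.064)
t=2.100: state=(0.623, -2.914)
t=2.200: state=(0.304, -3.396)
t=2.300: state=(-0.041, -3.411)
t=2.400: state=(-0.363, -2.962)
t=2.500: state=(-0.621, -2.155)
t=2.590: state=(-0.775, -1.248)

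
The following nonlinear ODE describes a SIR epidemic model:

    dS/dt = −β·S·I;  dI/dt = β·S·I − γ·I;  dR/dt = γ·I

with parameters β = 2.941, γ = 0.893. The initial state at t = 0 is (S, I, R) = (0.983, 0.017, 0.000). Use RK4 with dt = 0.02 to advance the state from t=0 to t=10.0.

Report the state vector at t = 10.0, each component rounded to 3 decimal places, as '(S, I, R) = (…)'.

t=0.000: state=(0.983, 0.017, 0.000)
step 1 (dt=0.02): k1=(-0.049, 0.034, 0.015), k2=(-0.050, 0.035, 0.015), k3=(-0.050, 0.035, 0.015), k4=(-0.051, 0.035, 0.016); state += dt/6·(k1+2k2+2k3+k4)
t=0.020: state=(0.982, 0.018, 0.000)
t=0.040: state=(0.981, 0.018, 0.001)
t=0.060: state=(0.980, 0.019, 0.001)
continuing one RK4 step at a time; state shown every 25 steps (Δt=0.5):
t=0.500: state=(0.942, 0.045, 0.013)
t=1.000: state=(0.846, 0.108, 0.045)
t=1.500: state=(0.671, 0.213, 0.116)
t=2.000: state=(0.453, 0.312, 0.235)
t=2.500: state=(0.278, 0.339, 0.383)
t=3.000: state=(0.173, 0.300, 0.527)
t=3.500: state=(0.117, 0.236, 0.647)
t=4.000: state=(0.086, 0.175, 0.739)
t=4.500: state=(0.069, 0.125, 0.805)
t=5.000: state=(0.059, 0.088, 0.853)
t=5.500: state=(0.053, 0.061, 0.886)
t=6.000: state=(0.049, 0.042, 0.908)
t=6.500: state=(0.047, 0.029, 0.924)
t=7.000: state=(0.045, 0.020, 0.935)
t=7.500: state=(0.044, 0.014, 0.942)
t=8.000: state=(0.043, 0.009, 0.947)
t=8.500: state=(0.043, 0.006, 0.951)
t=9.000: state=(0.043, 0.004, 0.953)
t=9.500: state=(0.042, 0.003, 0.955)
t=10.000: state=(0.042, 0.002, 0.956)

(S, I, R) = (0.042, 0.002, 0.956)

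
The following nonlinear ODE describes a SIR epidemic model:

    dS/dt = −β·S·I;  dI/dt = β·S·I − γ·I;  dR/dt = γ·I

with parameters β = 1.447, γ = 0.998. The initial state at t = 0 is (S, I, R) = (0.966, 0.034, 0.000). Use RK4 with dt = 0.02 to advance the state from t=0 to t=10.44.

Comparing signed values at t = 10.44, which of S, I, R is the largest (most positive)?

t=0.000: state=(0.966, 0.034, 0.000)
step 1 (dt=0.02): k1=(-0.048, 0.014, 0.034), k2=(-0.048, 0.014, 0.034), k3=(-0.048, 0.014, 0.034), k4=(-0.048, 0.014, 0.034); state += dt/6·(k1+2k2+2k3+k4)
t=0.020: state=(0.965, 0.034, 0.001)
t=0.040: state=(0.964, 0.035, 0.001)
t=0.060: state=(0.963, 0.035, 0.002)
continuing one RK4 step at a time; state shown every 25 steps (Δt=0.5):
t=0.500: state=(0.940, 0.041, 0.019)
t=1.000: state=(0.910, 0.049, 0.041)
t=1.500: state=(0.876, 0.057, 0.067)
t=2.000: state=(0.839, 0.064, 0.098)
t=2.500: state=(0.799, 0.070, 0.131)
t=3.000: state=(0.758, 0.075, 0.167)
t=3.500: state=(0.717, 0.077, 0.205)
t=4.000: state=(0.678, 0.078, 0.244)
t=4.500: state=(0.641, 0.076, 0.283)
t=5.000: state=(0.608, 0.073, 0.320)
t=5.500: state=(0.577, 0.068, 0.355)
t=6.000: state=(0.551, 0.062, 0.387)
t=6.500: state=(0.528, 0.055, 0.416)
t=7.000: state=(0.509, 0.049, 0.442)
t=7.500: state=(0.492, 0.043, 0.465)
t=8.000: state=(0.478, 0.037, 0.485)
t=8.500: state=(0.466, 0.031, 0.502)
t=9.000: state=(0.457, 0.027, 0.517)
t=9.500: state=(0.449, 0.022, 0.529)
t=10.000: state=(0.442, 0.019, 0.539)
t=10.440: state=(0.437, 0.016, 0.547)
compare at T: S=0.437, I=0.016, R=0.547

largest component: R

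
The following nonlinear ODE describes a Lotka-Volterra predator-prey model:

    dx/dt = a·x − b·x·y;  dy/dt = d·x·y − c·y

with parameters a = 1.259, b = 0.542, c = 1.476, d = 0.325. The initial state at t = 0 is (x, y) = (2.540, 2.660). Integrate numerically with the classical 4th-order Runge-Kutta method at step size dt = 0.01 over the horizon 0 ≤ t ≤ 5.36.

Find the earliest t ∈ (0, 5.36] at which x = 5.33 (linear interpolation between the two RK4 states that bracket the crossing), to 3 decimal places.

t = 1.953

t=0.000: state=(2.540, 2.660)
step 1 (dt=0.01): k1=(-0.464, -1.730), k2=(-0.452, -1.727), k3=(-0.452, -1.727), k4=(-0.440, -1.723); state += dt/6·(k1+2k2+2k3+k4)
t=0.010: state=(2.535, 2.643)
t=0.020: state=(2.531, 2.626)
t=0.030: state=(2.527, 2.608)
continuing one RK4 step at a time; state shown every 20 steps (Δt=0.2):
t=0.200: state=(2.494, 2.331)
t=0.400: state=(2.532, 2.042)
t=0.600: state=(2.646, 1.798)
t=0.800: state=(2.833, 1.599)
t=1.000: state=(3.091, 1.442)
t=1.200: state=(3.424, 1.326)
t=1.400: state=(3.832, 1.249)
t=1.600: state=(4.315, 1.211)
t=1.800: state=(4.869, 1.215)
t=1.950: state=(5.322, 1.248)
next step: t=1.960: state=(5.353, 1.251) — x has crossed 5.33
linear interpolation between t=1.950 (5.32160) and t=1.960 (5.35266) → t≈1.953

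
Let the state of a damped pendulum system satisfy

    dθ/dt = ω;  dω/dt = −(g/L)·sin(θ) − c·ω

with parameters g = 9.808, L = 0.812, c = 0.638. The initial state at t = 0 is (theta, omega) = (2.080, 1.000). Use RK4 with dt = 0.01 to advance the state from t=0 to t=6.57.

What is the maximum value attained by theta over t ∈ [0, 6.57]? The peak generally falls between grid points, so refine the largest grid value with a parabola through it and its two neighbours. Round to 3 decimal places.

max theta = 2.126

t=0.000: state=(2.080, 1.000)
step 1 (dt=0.01): k1=(1.000, -11.184), k2=(0.944, -11.119), k3=(0.944, -11.121), k4=(0.889, -11.057); state += dt/6·(k1+2k2+2k3+k4)
t=0.010: state=(2.089, 0.889)
t=0.020: state=(2.098, 0.779)
t=0.030: state=(2.105, 0.670)
continuing one RK4 step at a time; state shown every 25 steps (Δt=0.25):
t=0.250: state=(2.003, -1.564)
t=0.500: state=(1.299, -4.045)
t=0.750: state=(0.090, -5.142)
t=1.000: state=(-0.991, -3.088)
t=1.250: state=(-1.374, 0.001)
t=1.500: state=(-1.029, 2.637)
t=1.750: state=(-0.175, 3.810)
t=2.000: state=(0.659, 2.496)
t=2.250: state=(0.975, -0.003)
t=2.500: state=(0.689, -2.134)
t=2.750: state=(0.032, -2.799)
t=3.000: state=(-0.549, -1.594)
t=3.250: state=(-0.703, 0.370)
t=3.500: state=(-0.405, 1.842)
t=3.750: state=(0.104, 1.974)
t=4.000: state=(0.471, 0.818)
t=4.250: state=(0.486, -0.665)
t=4.500: state=(0.191, -1.528)
t=4.750: state=(-0.183, -1.285)
t=5.000: state=(-0.384, -0.251)
t=5.250: state=(-0.309, 0.788)
t=5.500: state=(-0.046, 1.175)
t=5.750: state=(0.208, 0.740)
t=6.000: state=(0.290, -0.108)
t=6.250: state=(0.171, -0.762)
t=6.500: state=(-0.041, -0.827)
t=6.570: state=(-0.096, -0.734)
largest grid value and its neighbours: theta(0.080)=2.12521, theta(0.090)=2.12610, theta(0.100)=2.12597
parabola through these three points peaks at t≈0.094 with theta≈2.12617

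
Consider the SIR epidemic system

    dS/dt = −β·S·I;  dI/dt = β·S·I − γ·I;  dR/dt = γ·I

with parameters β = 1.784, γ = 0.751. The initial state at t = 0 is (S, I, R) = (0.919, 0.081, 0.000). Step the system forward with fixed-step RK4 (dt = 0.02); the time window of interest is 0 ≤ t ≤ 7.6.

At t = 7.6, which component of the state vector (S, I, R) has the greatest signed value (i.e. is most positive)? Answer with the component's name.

largest component: R

t=0.000: state=(0.919, 0.081, 0.000)
step 1 (dt=0.02): k1=(-0.133, 0.072, 0.061), k2=(-0.134, 0.072, 0.061), k3=(-0.134, 0.072, 0.061), k4=(-0.135, 0.073, 0.062); state += dt/6·(k1+2k2+2k3+k4)
t=0.020: state=(0.916, 0.082, 0.001)
t=0.040: state=(0.914, 0.084, 0.002)
t=0.060: state=(0.911, 0.085, 0.004)
continuing one RK4 step at a time; state shown every 25 steps (Δt=0.5):
t=0.500: state=(0.840, 0.122, 0.038)
t=1.000: state=(0.738, 0.170, 0.093)
t=1.500: state=(0.621, 0.214, 0.165)
t=2.000: state=(0.506, 0.243, 0.251)
t=2.500: state=(0.405, 0.250, 0.345)
t=3.000: state=(0.326, 0.238, 0.437)
t=3.500: state=(0.266, 0.212, 0.521)
t=4.000: state=(0.223, 0.181, 0.595)
t=4.500: state=(0.193, 0.150, 0.657)
t=5.000: state=(0.171, 0.121, 0.708)
t=5.500: state=(0.155, 0.096, 0.749)
t=6.000: state=(0.144, 0.075, 0.781)
t=6.500: state=(0.135, 0.059, 0.806)
t=7.000: state=(0.129, 0.045, 0.825)
t=7.500: state=(0.125, 0.035, 0.840)
t=7.600: state=(0.124, 0.033, 0.843)
compare at T: S=0.124, I=0.033, R=0.843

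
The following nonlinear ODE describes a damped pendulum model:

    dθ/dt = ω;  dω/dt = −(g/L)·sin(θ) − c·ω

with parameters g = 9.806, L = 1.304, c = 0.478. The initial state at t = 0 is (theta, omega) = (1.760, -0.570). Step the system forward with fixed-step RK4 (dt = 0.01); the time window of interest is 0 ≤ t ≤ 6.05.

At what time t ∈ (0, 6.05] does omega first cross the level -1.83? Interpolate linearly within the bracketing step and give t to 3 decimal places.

t=0.000: state=(1.760, -0.570)
step 1 (dt=0.01): k1=(-0.570, -7.113), k2=(-0.606, -7.100), k3=(-0.606, -7.101), k4=(-0.641, -7.088); state += dt/6·(k1+2k2+2k3+k4)
t=0.010: state=(1.754, -0.641)
t=0.020: state=(1.747, -0.712)
t=0.030: state=(1.740, -0.782)
t=0.180: state=(1.544, -1.811)
next step: t=0.190: state=(1.526, -1.877) — omega has crossed -1.83
linear interpolation between t=0.180 (-1.81115) and t=0.190 (-1.87748) → t≈0.183

t = 0.183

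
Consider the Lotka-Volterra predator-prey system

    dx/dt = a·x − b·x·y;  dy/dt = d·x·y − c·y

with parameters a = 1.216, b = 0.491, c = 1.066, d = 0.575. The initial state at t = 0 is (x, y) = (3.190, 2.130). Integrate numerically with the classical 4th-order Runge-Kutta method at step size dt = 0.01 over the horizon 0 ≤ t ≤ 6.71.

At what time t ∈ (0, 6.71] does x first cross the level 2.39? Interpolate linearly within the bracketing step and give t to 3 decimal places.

t=0.000: state=(3.190, 2.130)
step 1 (dt=0.01): k1=(0.543, 1.636), k2=(0.530, 1.646), k3=(0.530, 1.646), k4=(0.518, 1.656); state += dt/6·(k1+2k2+2k3+k4)
t=0.010: state=(3.195, 2.146)
t=0.020: state=(3.200, 2.163)
t=0.030: state=(3.205, 2.180)
continuing one RK4 step at a time; state shown every 25 steps (Δt=0.25):
t=0.250: state=(3.238, 2.596)
t=0.500: state=(3.088, 3.141)
t=0.750: state=(2.753, 3.668)
t=0.960: state=(2.390, 4.002)
next step: t=0.970: state=(2.372, 4.014) — x has crossed 2.39
linear interpolation between t=0.960 (2.39034) and t=0.970 (2.37244) → t≈0.960

t = 0.960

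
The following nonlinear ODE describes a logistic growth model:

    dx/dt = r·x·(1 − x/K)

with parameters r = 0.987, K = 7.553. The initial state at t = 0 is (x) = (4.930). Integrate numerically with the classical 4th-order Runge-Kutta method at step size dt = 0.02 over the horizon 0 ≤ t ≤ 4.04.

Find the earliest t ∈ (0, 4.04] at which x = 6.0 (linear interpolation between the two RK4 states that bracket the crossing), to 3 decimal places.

t=0.000: state=(4.930)
step 1 (dt=0.02): k1=(1.690), k2=(1.685), k3=(1.685), k4=(1.680); state += dt/6·(k1+2k2+2k3+k4)
t=0.020: state=(4.964)
t=0.040: state=(4.997)
t=0.060: state=(5.030)
continuing one RK4 step at a time; state shown every 10 steps (Δt=0.2):
t=0.200: state=(5.257)
t=0.400: state=(5.560)
t=0.600: state=(5.836)
t=0.720: state=(5.988)
next step: t=0.740: state=(6.012) — x has crossed 6.0
linear interpolation between t=0.720 (5.98774) and t=0.740 (6.01209) → t≈0.730

t = 0.730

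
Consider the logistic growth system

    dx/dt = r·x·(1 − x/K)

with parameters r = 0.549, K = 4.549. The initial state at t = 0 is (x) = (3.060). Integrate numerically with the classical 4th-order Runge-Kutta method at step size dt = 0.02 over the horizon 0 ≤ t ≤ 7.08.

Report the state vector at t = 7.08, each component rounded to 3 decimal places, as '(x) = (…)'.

t=0.000: state=(3.060)
step 1 (dt=0.02): k1=(0.550), k2=(0.549), k3=(0.549), k4=(0.548); state += dt/6·(k1+2k2+2k3+k4)
t=0.020: state=(3.071)
t=0.040: state=(3.082)
t=0.060: state=(3.093)
continuing one RK4 step at a time; state shown every 25 steps (Δt=0.5):
t=0.500: state=(3.321)
t=1.000: state=(3.551)
t=1.500: state=(3.748)
t=2.000: state=(3.914)
t=2.500: state=(4.050)
t=3.000: state=(4.159)
t=3.500: state=(4.247)
t=4.000: state=(4.315)
t=4.500: state=(4.369)
t=5.000: state=(4.411)
t=5.500: state=(4.443)
t=6.000: state=(4.468)
t=6.500: state=(4.487)
t=7.000: state=(4.502)
t=7.080: state=(4.504)

(x) = (4.504)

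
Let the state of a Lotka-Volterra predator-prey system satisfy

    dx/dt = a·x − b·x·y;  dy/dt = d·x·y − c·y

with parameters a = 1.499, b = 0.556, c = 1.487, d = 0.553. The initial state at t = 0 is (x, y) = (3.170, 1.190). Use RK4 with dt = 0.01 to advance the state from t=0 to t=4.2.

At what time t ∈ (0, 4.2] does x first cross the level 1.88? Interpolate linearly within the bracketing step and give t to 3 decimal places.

t = 1.934

t=0.000: state=(3.170, 1.190)
step 1 (dt=0.01): k1=(2.654, 0.317), k2=(2.663, 0.326), k3=(2.663, 0.326), k4=(2.671, 0.335); state += dt/6·(k1+2k2+2k3+k4)
t=0.010: state=(3.197, 1.193)
t=0.020: state=(3.223, 1.197)
t=0.030: state=(3.250, 1.200)
continuing one RK4 step at a time; state shown every 20 steps (Δt=0.2):
t=0.200: state=(3.729, 1.294)
t=0.400: state=(4.314, 1.499)
t=0.600: state=(4.840, 1.850)
t=0.800: state=(5.170, 2.396)
t=1.000: state=(5.133, 3.158)
t=1.200: state=(4.642, 4.044)
t=1.400: state=(3.821, 4.805)
t=1.600: state=(2.946, 5.185)
t=1.800: state=(2.234, 5.118)
t=1.930: state=(1.889, 4.890)
next step: t=1.940: state=(1.867, 4.868) — x has crossed 1.88
linear interpolation between t=1.930 (1.88932) and t=1.940 (1.86653) → t≈1.934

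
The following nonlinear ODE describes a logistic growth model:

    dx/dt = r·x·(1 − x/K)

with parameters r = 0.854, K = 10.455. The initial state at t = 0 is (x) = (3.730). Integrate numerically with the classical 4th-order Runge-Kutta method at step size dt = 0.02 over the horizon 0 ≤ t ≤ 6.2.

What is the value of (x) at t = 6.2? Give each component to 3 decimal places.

(x) = (10.361)

t=0.000: state=(3.730)
step 1 (dt=0.02): k1=(2.049), k2=(2.054), k3=(2.054), k4=(2.059); state += dt/6·(k1+2k2+2k3+k4)
t=0.020: state=(3.771)
t=0.040: state=(3.812)
t=0.060: state=(3.854)
continuing one RK4 step at a time; state shown every 25 steps (Δt=0.5):
t=0.500: state=(4.804)
t=1.000: state=(5.915)
t=1.500: state=(6.966)
t=2.000: state=(7.880)
t=2.500: state=(8.618)
t=3.000: state=(9.178)
t=3.500: state=(9.585)
t=4.000: state=(9.871)
t=4.500: state=(10.066)
t=5.000: state=(10.198)
t=5.500: state=(10.286)
t=6.000: state=(10.344)
t=6.200: state=(10.361)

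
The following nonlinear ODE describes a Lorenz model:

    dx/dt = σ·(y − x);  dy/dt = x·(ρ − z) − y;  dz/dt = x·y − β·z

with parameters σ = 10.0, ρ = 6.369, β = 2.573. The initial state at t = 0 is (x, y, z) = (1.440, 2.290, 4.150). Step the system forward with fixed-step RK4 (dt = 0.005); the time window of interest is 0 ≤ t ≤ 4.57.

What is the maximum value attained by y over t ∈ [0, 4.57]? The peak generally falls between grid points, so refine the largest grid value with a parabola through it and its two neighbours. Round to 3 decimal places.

max y = 4.796

t=0.000: state=(1.440, 2.290, 4.150)
step 1 (dt=0.005): k1=(8.500, 0.905, -7.380), k2=(8.310, 0.977, -7.281), k3=(8.317, 0.976, -7.282), k4=(8.133, 1.047, -7.184); state += dt/6·(k1+2k2+2k3+k4)
t=0.005: state=(1.482, 2.295, 4.114)
t=0.010: state=(1.521, 2.300, 4.078)
t=0.015: state=(1.560, 2.307, 4.044)
continuing one RK4 step at a time; state shown every 40 steps (Δt=0.2):
t=0.200: state=(2.473, 2.901, 3.313)
t=0.400: state=(3.443, 3.977, 3.611)
t=0.600: state=(4.411, 4.766, 4.965)
t=0.800: state=(4.598, 4.419, 6.332)
t=1.000: state=(3.925, 3.527, 6.411)
t=1.200: state=(3.295, 3.096, 5.634)
t=1.400: state=(3.147, 3.188, 4.912)
t=1.600: state=(3.390, 3.573, 4.659)
t=1.800: state=(3.785, 3.971, 4.929)
t=2.000: state=(4.036, 4.085, 5.453)
t=2.200: state=(3.971, 3.870, 5.769)
t=2.400: state=(3.723, 3.599, 5.679)
t=2.600: state=(3.542, 3.495, 5.385)
t=2.800: state=(3.536, 3.573, 5.162)
t=3.000: state=(3.656, 3.730, 5.141)
t=3.200: state=(3.788, 3.838, 5.288)
t=3.400: state=(3.833, 3.827, 5.456)
t=3.600: state=(3.778, 3.735, 5.512)
t=3.800: state=(3.692, 3.656, 5.446)
t=4.000: state=(3.649, 3.643, 5.342)
t=4.200: state=(3.666, 3.686, 5.286)
t=4.400: state=(3.715, 3.740, 5.305)
t=4.570: state=(3.749, 3.762, 5.356)
largest grid value and its neighbours: y(0.635)=4.79518, y(0.640)=4.79601, y(0.645)=4.79599
parabola through these three points peaks at t≈0.642 with y≈4.79611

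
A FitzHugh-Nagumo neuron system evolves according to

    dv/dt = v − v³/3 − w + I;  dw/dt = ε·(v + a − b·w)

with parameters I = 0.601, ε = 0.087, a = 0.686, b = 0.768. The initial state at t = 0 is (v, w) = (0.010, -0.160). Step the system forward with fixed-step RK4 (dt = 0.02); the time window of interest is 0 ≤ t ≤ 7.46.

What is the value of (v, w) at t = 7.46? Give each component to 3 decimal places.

(v, w) = (1.506, 1.059)

t=0.000: state=(0.010, -0.160)
step 1 (dt=0.02): k1=(0.771, 0.071), k2=(0.778, 0.072), k3=(0.778, 0.072), k4=(0.785, 0.073); state += dt/6·(k1+2k2+2k3+k4)
t=0.020: state=(0.026, -0.159)
t=0.040: state=(0.041, -0.157)
t=0.060: state=(0.058, -0.156)
continuing one RK4 step at a time; state shown every 25 steps (Δt=0.5):
t=0.500: state=(0.493, -0.115)
t=1.000: state=(1.137, -0.047)
t=1.500: state=(1.655, 0.044)
t=2.000: state=(1.857, 0.148)
t=2.500: state=(1.889, 0.253)
t=3.000: state=(1.869, 0.355)
t=3.500: state=(1.834, 0.452)
t=4.000: state=(1.796, 0.544)
t=4.500: state=(1.757, 0.631)
t=5.000: state=(1.716, 0.714)
t=5.500: state=(1.675, 0.793)
t=6.000: state=(1.633, 0.867)
t=6.500: state=(1.590, 0.936)
t=7.000: state=(1.547, 1.002)
t=7.460: state=(1.506, 1.059)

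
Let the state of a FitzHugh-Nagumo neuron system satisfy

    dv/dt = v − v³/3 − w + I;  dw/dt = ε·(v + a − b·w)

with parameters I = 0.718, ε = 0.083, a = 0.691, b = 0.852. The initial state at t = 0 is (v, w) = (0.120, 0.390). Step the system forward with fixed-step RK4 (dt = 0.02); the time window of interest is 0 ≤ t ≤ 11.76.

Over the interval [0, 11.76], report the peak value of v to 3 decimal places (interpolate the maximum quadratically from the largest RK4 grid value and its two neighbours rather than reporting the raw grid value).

max v = 1.726

t=0.000: state=(0.120, 0.390)
step 1 (dt=0.02): k1=(0.447, 0.040), k2=(0.451, 0.040), k3=(0.451, 0.040), k4=(0.456, 0.040); state += dt/6·(k1+2k2+2k3+k4)
t=0.020: state=(0.129, 0.391)
t=0.040: state=(0.138, 0.392)
t=0.060: state=(0.148, 0.392)
continuing one RK4 step at a time; state shown every 25 steps (Δt=0.5):
t=0.500: state=(0.400, 0.415)
t=1.000: state=(0.800, 0.453)
t=1.500: state=(1.244, 0.507)
t=2.000: state=(1.560, 0.575)
t=2.500: state=(1.696, 0.651)
t=3.000: state=(1.726, 0.726)
t=3.500: state=(1.714, 0.799)
t=4.000: state=(1.686, 0.869)
t=4.500: state=(1.653, 0.935)
t=5.000: state=(1.617, 0.997)
t=5.500: state=(1.581, 1.056)
t=6.000: state=(1.543, 1.111)
t=6.500: state=(1.505, 1.163)
t=7.000: state=(1.467, 1.211)
t=7.500: state=(1.427, 1.257)
t=8.000: state=(1.386, 1.298)
t=8.500: state=(1.345, 1.337)
t=9.000: state=(1.301, 1.373)
t=9.500: state=(1.256, 1.405)
t=10.000: state=(1.209, 1.435)
t=10.500: state=(1.159, 1.462)
t=11.000: state=(1.105, 1.485)
t=11.500: state=(1.047, 1.506)
t=11.760: state=(1.014, 1.515)
largest grid value and its neighbours: v(3.000)=1.72603, v(3.020)=1.72608, v(3.040)=1.72606
parabola through these three points peaks at t≈3.025 with v≈1.72608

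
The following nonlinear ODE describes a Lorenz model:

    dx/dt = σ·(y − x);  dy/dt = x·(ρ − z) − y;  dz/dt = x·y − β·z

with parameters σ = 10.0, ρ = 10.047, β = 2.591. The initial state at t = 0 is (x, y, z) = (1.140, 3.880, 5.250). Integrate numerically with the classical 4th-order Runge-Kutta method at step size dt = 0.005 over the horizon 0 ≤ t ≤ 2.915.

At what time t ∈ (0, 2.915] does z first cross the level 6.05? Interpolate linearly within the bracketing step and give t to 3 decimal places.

t=0.000: state=(1.140, 3.880, 5.250)
step 1 (dt=0.005): k1=(27.400, 1.589, -9.180), k2=(26.755, 1.941, -8.850), k3=(26.780, 1.931, -8.857), k4=(26.158, 2.278, -8.533); state += dt/6·(k1+2k2+2k3+k4)
t=0.005: state=(1.274, 3.890, 5.206)
t=0.010: state=(1.402, 3.903, 5.165)
t=0.015: state=(1.524, 3.919, 5.127)
continuing one RK4 step at a time; state shown every 20 steps (Δt=0.1):
t=0.100: state=(3.084, 4.590, 4.889)
t=0.200: state=(4.513, 5.927, 5.565)
t=0.230: state=(4.937, 6.349, 5.987)
next step: t=0.235: state=(5.008, 6.417, 6.068) — z has crossed 6.05
linear interpolation between t=0.230 (5.98742) and t=0.235 (6.06803) → t≈0.234

t = 0.234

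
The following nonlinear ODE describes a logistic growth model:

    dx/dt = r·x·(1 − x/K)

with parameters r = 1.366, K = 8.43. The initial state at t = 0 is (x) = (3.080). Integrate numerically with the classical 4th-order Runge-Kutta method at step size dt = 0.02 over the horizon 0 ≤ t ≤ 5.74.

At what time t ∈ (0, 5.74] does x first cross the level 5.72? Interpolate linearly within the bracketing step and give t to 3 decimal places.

t = 0.951

t=0.000: state=(3.080)
step 1 (dt=0.02): k1=(2.670), k2=(2.680), k3=(2.680), k4=(2.689); state += dt/6·(k1+2k2+2k3+k4)
t=0.020: state=(3.134)
t=0.040: state=(3.188)
t=0.060: state=(3.242)
continuing one RK4 step at a time; state shown every 10 steps (Δt=0.2):
t=0.200: state=(3.631)
t=0.400: state=(4.203)
t=0.600: state=(4.775)
t=0.800: state=(5.327)
t=0.940: state=(5.692)
next step: t=0.960: state=(5.742) — x has crossed 5.72
linear interpolation between t=0.940 (5.69207) and t=0.960 (5.74233) → t≈0.951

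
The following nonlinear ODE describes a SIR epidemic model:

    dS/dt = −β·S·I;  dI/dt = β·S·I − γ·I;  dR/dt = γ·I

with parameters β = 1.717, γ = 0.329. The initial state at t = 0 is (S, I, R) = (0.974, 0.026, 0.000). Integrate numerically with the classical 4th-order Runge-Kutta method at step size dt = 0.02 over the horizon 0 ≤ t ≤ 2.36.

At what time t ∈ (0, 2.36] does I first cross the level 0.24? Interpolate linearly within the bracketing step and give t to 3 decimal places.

t = 1.894

t=0.000: state=(0.974, 0.026, 0.000)
step 1 (dt=0.02): k1=(-0.043, 0.035, 0.009), k2=(-0.044, 0.035, 0.009), k3=(-0.044, 0.035, 0.009), k4=(-0.045, 0.036, 0.009); state += dt/6·(k1+2k2+2k3+k4)
t=0.020: state=(0.973, 0.027, 0.000)
t=0.040: state=(0.972, 0.027, 0.000)
t=0.060: state=(0.971, 0.028, 0.001)
continuing one RK4 step at a time; state shown every 5 steps (Δt=0.1):
t=0.100: state=(0.969, 0.030, 0.001)
t=0.200: state=(0.964, 0.034, 0.002)
t=0.300: state=(0.958, 0.039, 0.003)
t=0.400: state=(0.951, 0.044, 0.005)
t=0.500: state=(0.944, 0.050, 0.006)
t=0.600: state=(0.935, 0.057, 0.008)
t=0.700: state=(0.925, 0.065, 0.010)
t=0.800: state=(0.914, 0.074, 0.012)
t=0.900: state=(0.902, 0.083, 0.015)
t=1.000: state=(0.888, 0.094, 0.018)
t=1.100: state=(0.873, 0.106, 0.021)
t=1.200: state=(0.857, 0.119, 0.025)
t=1.300: state=(0.838, 0.133, 0.029)
t=1.400: state=(0.819, 0.148, 0.033)
t=1.500: state=(0.797, 0.165, 0.038)
t=1.600: state=(0.773, 0.182, 0.044)
t=1.700: state=(0.748, 0.201, 0.050)
t=1.800: state=(0.722, 0.221, 0.057)
t=1.880: state=(0.699, 0.237, 0.063)
next step: t=1.900: state=(0.694, 0.241, 0.065) — I has crossed 0.24
linear interpolation between t=1.880 (0.23710) and t=1.900 (0.24124) → t≈1.894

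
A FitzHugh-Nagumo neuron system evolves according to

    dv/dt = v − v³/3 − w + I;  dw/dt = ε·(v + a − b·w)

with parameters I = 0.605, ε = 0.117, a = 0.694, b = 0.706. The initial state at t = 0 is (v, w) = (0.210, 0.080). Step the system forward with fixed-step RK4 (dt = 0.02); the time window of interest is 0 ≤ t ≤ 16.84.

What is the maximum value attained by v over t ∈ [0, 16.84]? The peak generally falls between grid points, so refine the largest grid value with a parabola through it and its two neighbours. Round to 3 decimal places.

t=0.000: state=(0.210, 0.080)
step 1 (dt=0.02): k1=(0.732, 0.099), k2=(0.738, 0.100), k3=(0.738, 0.100), k4=(0.744, 0.101); state += dt/6·(k1+2k2+2k3+k4)
t=0.020: state=(0.225, 0.082)
t=0.040: state=(0.240, 0.084)
t=0.060: state=(0.255, 0.086)
continuing one RK4 step at a time; state shown every 50 steps (Δt=1):
t=1.000: state=(1.183, 0.227)
t=2.000: state=(1.735, 0.460)
t=3.000: state=(1.727, 0.698)
t=4.000: state=(1.626, 0.909)
t=5.000: state=(1.509, 1.091)
t=6.000: state=(1.380, 1.245)
t=7.000: state=(1.234, 1.371)
t=8.000: state=(1.057, 1.469)
t=9.000: state=(0.816, 1.536)
t=10.000: state=(0.408, 1.563)
t=11.000: state=(-0.524, 1.518)
t=12.000: state=(-1.790, 1.336)
t=13.000: state=(-1.952, 1.092)
t=14.000: state=(-1.883, 0.868)
t=15.000: state=(-1.802, 0.670)
t=16.000: state=(-1.719, 0.498)
t=16.840: state=(-1.650, 0.370)
largest grid value and its neighbours: v(2.360)=1.75782, v(2.380)=1.75785, v(2.400)=1.75779
parabola through these three points peaks at t≈2.377 with v≈1.75785

max v = 1.758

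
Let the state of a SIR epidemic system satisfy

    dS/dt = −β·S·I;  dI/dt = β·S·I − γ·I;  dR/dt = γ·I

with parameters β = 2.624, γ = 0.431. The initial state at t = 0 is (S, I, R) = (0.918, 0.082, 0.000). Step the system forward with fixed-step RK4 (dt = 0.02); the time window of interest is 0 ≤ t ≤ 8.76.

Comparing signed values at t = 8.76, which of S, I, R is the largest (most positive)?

t=0.000: state=(0.918, 0.082, 0.000)
step 1 (dt=0.02): k1=(-0.198, 0.162, 0.035), k2=(-0.201, 0.165, 0.036), k3=(-0.201, 0.165, 0.036), k4=(-0.205, 0.168, 0.037); state += dt/6·(k1+2k2+2k3+k4)
t=0.020: state=(0.914, 0.085, 0.001)
t=0.040: state=(0.910, 0.089, 0.001)
t=0.060: state=(0.906, 0.092, 0.002)
continuing one RK4 step at a time; state shown every 25 steps (Δt=0.5):
t=0.500: state=(0.769, 0.202, 0.029)
t=1.000: state=(0.525, 0.383, 0.092)
t=1.500: state=(0.287, 0.522, 0.191)
t=2.000: state=(0.140, 0.551, 0.309)
t=2.500: state=(0.070, 0.507, 0.424)
t=3.000: state=(0.037, 0.437, 0.525)
t=3.500: state=(0.022, 0.366, 0.612)
t=4.000: state=(0.014, 0.302, 0.684)
t=4.500: state=(0.010, 0.247, 0.743)
t=5.000: state=(0.007, 0.202, 0.791)
t=5.500: state=(0.006, 0.164, 0.830)
t=6.000: state=(0.005, 0.133, 0.862)
t=6.500: state=(0.004, 0.108, 0.888)
t=7.000: state=(0.004, 0.087, 0.909)
t=7.500: state=(0.003, 0.071, 0.926)
t=8.000: state=(0.003, 0.057, 0.940)
t=8.500: state=(0.003, 0.046, 0.951)
t=8.760: state=(0.003, 0.042, 0.956)
compare at T: S=0.003, I=0.042, R=0.956

largest component: R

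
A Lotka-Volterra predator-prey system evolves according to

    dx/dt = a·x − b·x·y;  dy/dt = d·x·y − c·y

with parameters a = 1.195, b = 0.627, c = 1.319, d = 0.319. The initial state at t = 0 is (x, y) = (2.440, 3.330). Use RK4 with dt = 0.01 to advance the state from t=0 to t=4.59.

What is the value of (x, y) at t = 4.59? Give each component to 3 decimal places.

(x, y) = (5.212, 3.735)

t=0.000: state=(2.440, 3.330)
step 1 (dt=0.01): k1=(-2.179, -1.800), k2=(-2.155, -1.807), k3=(-2.155, -1.807), k4=(-2.132, -1.813); state += dt/6·(k1+2k2+2k3+k4)
t=0.010: state=(2.418, 3.312)
t=0.020: state=(2.397, 3.294)
t=0.030: state=(2.377, 3.275)
continuing one RK4 step at a time; state shown every 20 steps (Δt=0.2):
t=0.200: state=(2.089, 2.953)
t=0.400: state=(1.877, 2.573)
t=0.600: state=(1.766, 2.218)
t=0.800: state=(1.732, 1.905)
t=1.000: state=(1.763, 1.635)
t=1.200: state=(1.851, 1.409)
t=1.400: state=(1.994, 1.223)
t=1.600: state=(2.193, 1.073)
t=1.800: state=(2.453, 0.956)
t=2.000: state=(2.780, 0.867)
t=2.200: state=(3.180, 0.805)
t=2.400: state=(3.660, 0.769)
t=2.600: state=(4.224, 0.759)
t=2.800: state=(4.873, 0.779)
t=3.000: state=(5.595, 0.836)
t=3.200: state=(6.360, 0.940)
t=3.400: state=(7.109, 1.110)
t=3.600: state=(7.737, 1.370)
t=3.800: state=(8.092, 1.747)
t=4.000: state=(8.009, 2.249)
t=4.200: state=(7.399, 2.832)
t=4.400: state=(6.358, 3.379)
t=4.590: state=(5.212, 3.735)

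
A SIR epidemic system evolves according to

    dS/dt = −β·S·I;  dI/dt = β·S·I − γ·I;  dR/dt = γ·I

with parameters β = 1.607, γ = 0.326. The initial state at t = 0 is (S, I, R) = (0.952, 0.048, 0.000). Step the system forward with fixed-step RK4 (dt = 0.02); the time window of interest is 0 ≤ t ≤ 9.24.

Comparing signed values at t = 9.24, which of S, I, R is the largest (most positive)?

t=0.000: state=(0.952, 0.048, 0.000)
step 1 (dt=0.02): k1=(-0.073, 0.058, 0.016), k2=(-0.074, 0.058, 0.016), k3=(-0.074, 0.058, 0.016), k4=(-0.075, 0.059, 0.016); state += dt/6·(k1+2k2+2k3+k4)
t=0.020: state=(0.951, 0.049, 0.000)
t=0.040: state=(0.949, 0.050, 0.001)
t=0.060: state=(0.947, 0.052, 0.001)
continuing one RK4 step at a time; state shown every 25 steps (Δt=0.5):
t=0.500: state=(0.903, 0.086, 0.011)
t=1.000: state=(0.824, 0.147, 0.029)
t=1.500: state=(0.709, 0.231, 0.060)
t=2.000: state=(0.566, 0.328, 0.105)
t=2.500: state=(0.419, 0.414, 0.166)
t=3.000: state=(0.294, 0.468, 0.239)
t=3.500: state=(0.200, 0.483, 0.317)
t=4.000: state=(0.136, 0.469, 0.395)
t=4.500: state=(0.094, 0.437, 0.469)
t=5.000: state=(0.068, 0.396, 0.537)
t=5.500: state=(0.050, 0.352, 0.598)
t=6.000: state=(0.038, 0.310, 0.652)
t=6.500: state=(0.030, 0.271, 0.699)
t=7.000: state=(0.025, 0.235, 0.740)
t=7.500: state=(0.021, 0.203, 0.776)
t=8.000: state=(0.018, 0.176, 0.807)
t=8.500: state=(0.016, 0.151, 0.833)
t=9.000: state=(0.014, 0.130, 0.856)
t=9.240: state=(0.013, 0.121, 0.866)
compare at T: S=0.013, I=0.121, R=0.866

largest component: R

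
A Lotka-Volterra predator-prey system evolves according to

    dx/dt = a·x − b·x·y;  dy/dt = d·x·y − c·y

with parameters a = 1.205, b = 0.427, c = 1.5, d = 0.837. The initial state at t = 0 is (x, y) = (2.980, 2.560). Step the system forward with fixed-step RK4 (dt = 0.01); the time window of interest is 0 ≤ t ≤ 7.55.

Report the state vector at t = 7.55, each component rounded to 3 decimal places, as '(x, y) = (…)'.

(x, y) = (1.076, 1.960)

t=0.000: state=(2.980, 2.560)
step 1 (dt=0.01): k1=(0.333, 2.545), k2=(0.317, 2.562), k3=(0.317, 2.561), k4=(0.301, 2.578); state += dt/6·(k1+2k2+2k3+k4)
t=0.010: state=(2.983, 2.586)
t=0.020: state=(2.986, 2.612)
t=0.030: state=(2.989, 2.638)
continuing one RK4 step at a time; state shown every 25 steps (Δt=0.25):
t=0.250: state=(2.952, 3.286)
t=0.500: state=(2.691, 4.092)
t=0.750: state=(2.265, 4.731)
t=1.000: state=(1.816, 4.979)
t=1.250: state=(1.451, 4.807)
t=1.500: state=(1.201, 4.351)
t=1.750: state=(1.051, 3.779)
t=2.000: state=(0.979, 3.208)
t=2.250: state=(0.966, 2.700)
t=2.500: state=(1.001, 2.278)
t=2.750: state=(1.081, 1.945)
t=3.000: state=(1.204, 1.697)
t=3.250: state=(1.371, 1.525)
t=3.500: state=(1.584, 1.427)
t=3.750: state=(1.842, 1.402)
t=4.000: state=(2.138, 1.461)
t=4.250: state=(2.454, 1.623)
t=4.500: state=(2.748, 1.924)
t=4.750: state=(2.953, 2.407)
t=5.000: state=(2.981, 3.090)
t=5.250: state=(2.776, 3.895)
t=5.500: state=(2.379, 4.601)
t=5.750: state=(1.923, 4.959)
t=6.000: state=(1.531, 4.883)
t=6.250: state=(1.253, 4.482)
t=6.500: state=(1.080, 3.926)
t=6.750: state=(0.991, 3.347)
t=7.000: state=(0.964, 2.819)
t=7.250: state=(0.988, 2.375)
t=7.500: state=(1.057, 2.020)
t=7.550: state=(1.076, 1.960)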